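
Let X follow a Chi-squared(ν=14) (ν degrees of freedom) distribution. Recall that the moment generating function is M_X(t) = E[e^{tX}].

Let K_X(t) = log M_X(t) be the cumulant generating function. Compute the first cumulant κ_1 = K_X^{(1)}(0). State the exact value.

κ_1 = dK/dt |_{t=0} = 14

M_X(t) = (1 - 2*t)^(-7)
K_X(t) = log M_X(t) = -7*log(1 - 2*t)
dK/dt = -14/(2*t - 1)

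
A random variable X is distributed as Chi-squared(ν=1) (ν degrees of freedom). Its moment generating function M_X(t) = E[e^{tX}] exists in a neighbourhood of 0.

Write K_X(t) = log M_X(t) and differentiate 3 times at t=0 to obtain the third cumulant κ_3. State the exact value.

κ_3 = K′′′(0) = 8

M_X(t) = 1/√(1 - 2*t)
K_X(t) = log M_X(t) = -log(1 - 2*t)/2
K′(t) = -1/(2*t - 1)
K′′(t) = 2/(4*t^2 - 4*t + 1)
K′′′(t) = -8/(8*t^3 - 12*t^2 + 6*t - 1)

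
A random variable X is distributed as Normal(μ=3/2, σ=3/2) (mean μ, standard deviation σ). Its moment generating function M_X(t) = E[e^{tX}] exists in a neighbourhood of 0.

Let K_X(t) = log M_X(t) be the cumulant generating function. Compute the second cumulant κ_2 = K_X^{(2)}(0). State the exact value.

κ_2 = D^2[K](0) = 9/4

M_X(t) = e^(9*t^2/8 + 3*t/2)
K_X(t) = log M_X(t) = 9*t^2/8 + 3*t/2
D^2[K](t) = 9/4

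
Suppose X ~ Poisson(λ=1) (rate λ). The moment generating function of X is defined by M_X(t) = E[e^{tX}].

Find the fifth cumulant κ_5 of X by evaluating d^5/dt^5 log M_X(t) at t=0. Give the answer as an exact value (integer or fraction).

M_X(t) = e^(e^(t) - 1)
K_X(t) = log M_X(t) = e^(t) - 1
K′(t) = e^(t)
K′′(t) = e^(t)
K′′′(t) = e^(t)
K′′′′(t) = e^(t)
K′′′′′(t) = e^(t)

κ_5 = K′′′′′(0) = 1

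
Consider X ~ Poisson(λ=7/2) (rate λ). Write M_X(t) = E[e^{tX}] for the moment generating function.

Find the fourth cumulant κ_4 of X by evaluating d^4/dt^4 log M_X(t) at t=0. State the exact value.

κ_4 = K^(4)(0) = 7/2

M_X(t) = e^(7*e^(t)/2 - 7/2)
K_X(t) = log M_X(t) = 7*e^(t)/2 - 7/2
K^(4)(t) = 7*e^(t)/2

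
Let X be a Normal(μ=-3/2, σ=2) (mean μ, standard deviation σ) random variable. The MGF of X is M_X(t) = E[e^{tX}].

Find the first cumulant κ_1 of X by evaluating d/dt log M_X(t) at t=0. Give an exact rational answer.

M_X(t) = e^(2*t^2 - 3*t/2)
K_X(t) = log M_X(t) = 2*t^2 - 3*t/2
K^(1)(t) = 4*t - 3/2

κ_1 = K^(1)(0) = -3/2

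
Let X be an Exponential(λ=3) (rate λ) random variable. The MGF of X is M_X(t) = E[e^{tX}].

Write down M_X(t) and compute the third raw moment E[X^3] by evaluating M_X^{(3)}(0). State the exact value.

E[X^3] = d^3M/dt^3 |_{t=0} = 2/9

M_X(t) = 3/(3 - t)
dM/dt = 3/(t^2 - 6*t + 9)
d^2M/dt^2 = -6/(t^3 - 9*t^2 + 27*t - 27)
d^3M/dt^3 = 18/(t^4 - 12*t^3 + 54*t^2 - 108*t + 81)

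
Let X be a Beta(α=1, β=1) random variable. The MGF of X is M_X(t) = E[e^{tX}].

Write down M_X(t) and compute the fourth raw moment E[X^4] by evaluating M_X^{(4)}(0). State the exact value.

E[X^4] = M′′′′(0) = 1/5

M_X(t) = ₁F₁(1; 2; t)
M′(t) = ₁F₁(2; 3; t)/2
M′′(t) = ₁F₁(3; 4; t)/3
M′′′(t) = ₁F₁(4; 5; t)/4
M′′′′(t) = ₁F₁(5; 6; t)/5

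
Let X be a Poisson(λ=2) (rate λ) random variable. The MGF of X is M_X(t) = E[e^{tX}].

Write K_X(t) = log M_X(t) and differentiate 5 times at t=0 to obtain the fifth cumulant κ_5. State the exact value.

κ_5 = D^5[K](0) = 2

M_X(t) = e^(2*e^(t) - 2)
K_X(t) = log M_X(t) = 2*e^(t) - 2
D^5[K](t) = 2*e^(t)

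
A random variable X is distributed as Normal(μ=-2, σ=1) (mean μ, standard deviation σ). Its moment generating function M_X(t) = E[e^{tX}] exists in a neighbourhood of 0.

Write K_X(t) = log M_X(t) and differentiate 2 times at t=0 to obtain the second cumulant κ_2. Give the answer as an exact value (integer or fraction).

κ_2 = K′′(0) = 1

M_X(t) = e^(t^2/2 - 2*t)
K_X(t) = log M_X(t) = t^2/2 - 2*t
K′(t) = t - 2
K′′(t) = 1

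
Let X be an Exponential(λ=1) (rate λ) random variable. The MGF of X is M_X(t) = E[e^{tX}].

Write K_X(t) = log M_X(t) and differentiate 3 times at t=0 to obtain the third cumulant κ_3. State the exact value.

κ_3 = D^3[K](0) = 2

M_X(t) = 1/(1 - t)
K_X(t) = log M_X(t) = -log(1 - t)
D^3[K](t) = -2/(t^3 - 3*t^2 + 3*t - 1)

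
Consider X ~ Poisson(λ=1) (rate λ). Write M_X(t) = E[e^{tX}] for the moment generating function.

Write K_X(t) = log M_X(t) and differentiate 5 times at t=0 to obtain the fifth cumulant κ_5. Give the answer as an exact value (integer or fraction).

κ_5 = D^5[K](0) = 1

M_X(t) = e^(e^(t) - 1)
K_X(t) = log M_X(t) = e^(t) - 1
D^5[K](t) = e^(t)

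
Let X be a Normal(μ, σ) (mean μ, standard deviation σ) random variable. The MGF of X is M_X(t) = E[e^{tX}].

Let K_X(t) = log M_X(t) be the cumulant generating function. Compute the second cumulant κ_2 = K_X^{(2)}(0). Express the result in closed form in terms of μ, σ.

M_X(t) = e^(μ*t + σ^2*t^2/2)
K_X(t) = log M_X(t) = μ*t + σ^2*t^2/2
K′(t) = μ + σ^2*t
K′′(t) = σ^2

κ_2 = K′′(0) = σ^2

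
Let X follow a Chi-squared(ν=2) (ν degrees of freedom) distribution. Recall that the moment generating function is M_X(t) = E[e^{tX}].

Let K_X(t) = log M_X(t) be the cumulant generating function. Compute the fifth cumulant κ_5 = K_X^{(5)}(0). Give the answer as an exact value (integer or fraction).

M_X(t) = 1/(1 - 2*t)
K_X(t) = log M_X(t) = -log(1 - 2*t)
dK/dt = -2/(2*t - 1)
d^2K/dt^2 = 4/(4*t^2 - 4*t + 1)
d^3K/dt^3 = -16/(8*t^3 - 12*t^2 + 6*t - 1)
d^4K/dt^4 = 96/(16*t^4 - 32*t^3 + 24*t^2 - 8*t + 1)
d^5K/dt^5 = -768/(32*t^5 - 80*t^4 + 80*t^3 - 40*t^2 + 10*t - 1)

κ_5 = d^5K/dt^5 |_{t=0} = 768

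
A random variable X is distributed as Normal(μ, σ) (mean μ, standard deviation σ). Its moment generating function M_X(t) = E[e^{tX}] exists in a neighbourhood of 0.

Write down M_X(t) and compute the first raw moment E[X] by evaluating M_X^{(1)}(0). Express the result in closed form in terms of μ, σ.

M_X(t) = e^(μ*t + σ^2*t^2/2)
D[M](t) = μ*e^(μ*t)*e^(σ^2*t^2/2) + σ^2*t*e^(μ*t)*e^(σ^2*t^2/2)

E[X] = D[M](0) = μ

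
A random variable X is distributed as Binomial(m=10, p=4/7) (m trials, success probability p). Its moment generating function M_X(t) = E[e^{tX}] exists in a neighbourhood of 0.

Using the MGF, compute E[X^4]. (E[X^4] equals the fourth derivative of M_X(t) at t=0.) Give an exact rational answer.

M_X(t) = (4*e^(t)/7 + 3/7)^10

E[X^4] = D^4[M](0) = 533320/343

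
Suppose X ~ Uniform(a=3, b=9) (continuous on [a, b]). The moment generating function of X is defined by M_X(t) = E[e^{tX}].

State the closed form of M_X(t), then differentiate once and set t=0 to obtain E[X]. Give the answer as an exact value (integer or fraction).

E[X] = D[M](0) = 6

M_X(t) = (e^(9*t) - e^(3*t))/(6*t)
D[M](t) = (9*t*e^(9*t) - 3*t*e^(3*t) - e^(9*t) + e^(3*t))/(6*t^2)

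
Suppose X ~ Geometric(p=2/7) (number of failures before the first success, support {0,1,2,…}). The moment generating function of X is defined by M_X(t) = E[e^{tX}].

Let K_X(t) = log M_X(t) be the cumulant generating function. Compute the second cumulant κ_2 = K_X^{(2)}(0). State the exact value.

M_X(t) = 2/(7*(1 - 5*e^(t)/7))
K_X(t) = log M_X(t) = -log(1 - 5*e^(t)/7) - log(7) + log(2)
dK/dt = -5*e^(t)/(5*e^(t) - 7)
d^2K/dt^2 = 35*e^(t)/(25*e^(2*t) - 70*e^(t) + 49)

κ_2 = d^2K/dt^2 |_{t=0} = 35/4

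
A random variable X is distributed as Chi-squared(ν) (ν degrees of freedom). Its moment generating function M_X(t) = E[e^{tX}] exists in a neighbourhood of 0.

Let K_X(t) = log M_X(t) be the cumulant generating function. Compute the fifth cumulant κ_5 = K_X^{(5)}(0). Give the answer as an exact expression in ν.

M_X(t) = (1 - 2*t)^(-ν/2)
K_X(t) = log M_X(t) = -ν*log(1 - 2*t)/2
dK/dt = -ν/(2*t - 1)
d^2K/dt^2 = 2*ν/(4*t^2 - 4*t + 1)
d^3K/dt^3 = -8*ν/(8*t^3 - 12*t^2 + 6*t - 1)
d^4K/dt^4 = 48*ν/(16*t^4 - 32*t^3 + 24*t^2 - 8*t + 1)
d^5K/dt^5 = -384*ν/(32*t^5 - 80*t^4 + 80*t^3 - 40*t^2 + 10*t - 1)

κ_5 = d^5K/dt^5 |_{t=0} = 384*ν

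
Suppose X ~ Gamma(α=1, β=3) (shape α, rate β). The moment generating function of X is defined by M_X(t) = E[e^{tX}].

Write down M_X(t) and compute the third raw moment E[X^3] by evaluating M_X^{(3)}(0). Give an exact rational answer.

M_X(t) = 3/(3 - t)
M′(t) = 3/(t^2 - 6*t + 9)
M′′(t) = -6/(t^3 - 9*t^2 + 27*t - 27)
M′′′(t) = 18/(t^4 - 12*t^3 + 54*t^2 - 108*t + 81)

E[X^3] = M′′′(0) = 2/9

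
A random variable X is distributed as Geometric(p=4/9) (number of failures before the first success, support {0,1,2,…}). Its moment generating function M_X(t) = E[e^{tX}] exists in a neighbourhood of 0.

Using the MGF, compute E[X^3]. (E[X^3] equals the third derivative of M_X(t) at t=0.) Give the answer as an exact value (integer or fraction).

E[X^3] = D^3[M](0) = 715/32

M_X(t) = 4/(9*(1 - 5*e^(t)/9))
D^3[M](t) = (500*e^(3*t) + 3600*e^(2*t) + 1620*e^(t))/(625*e^(4*t) - 4500*e^(3*t) + 12150*e^(2*t) - 14580*e^(t) + 6561)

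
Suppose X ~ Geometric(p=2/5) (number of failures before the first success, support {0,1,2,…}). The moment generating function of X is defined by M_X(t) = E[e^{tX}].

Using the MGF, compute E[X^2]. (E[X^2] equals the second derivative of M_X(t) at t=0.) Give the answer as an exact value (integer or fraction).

E[X^2] = M^(2)(0) = 6

M_X(t) = 2/(5*(1 - 3*e^(t)/5))
M^(2)(t) = (-18*e^(2*t) - 30*e^(t))/(27*e^(3*t) - 135*e^(2*t) + 225*e^(t) - 125)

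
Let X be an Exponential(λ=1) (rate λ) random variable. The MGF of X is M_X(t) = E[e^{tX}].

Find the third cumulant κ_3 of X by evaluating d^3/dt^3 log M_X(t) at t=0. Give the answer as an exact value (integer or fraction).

κ_3 = K^(3)(0) = 2

M_X(t) = 1/(1 - t)
K_X(t) = log M_X(t) = -log(1 - t)
K^(3)(t) = -2/(t^3 - 3*t^2 + 3*t - 1)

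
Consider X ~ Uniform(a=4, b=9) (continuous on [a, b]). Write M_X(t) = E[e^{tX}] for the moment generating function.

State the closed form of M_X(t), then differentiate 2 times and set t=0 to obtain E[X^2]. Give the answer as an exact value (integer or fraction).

E[X^2] = D^2[M](0) = 133/3

M_X(t) = (e^(9*t) - e^(4*t))/(5*t)
D^2[M](t) = (81*t^2*e^(9*t) - 16*t^2*e^(4*t) - 18*t*e^(9*t) + 8*t*e^(4*t) + 2*e^(9*t) - 2*e^(4*t))/(5*t^3)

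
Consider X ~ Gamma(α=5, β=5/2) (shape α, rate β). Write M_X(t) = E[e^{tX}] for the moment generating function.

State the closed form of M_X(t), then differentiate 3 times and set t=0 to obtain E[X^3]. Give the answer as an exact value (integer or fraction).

M_X(t) = 3125/(32*(5/2 - t)^5)
M^(3)(t) = 5250000/(256*t^8 - 5120*t^7 + 44800*t^6 - 224000*t^5 + 700000*t^4 - 1400000*t^3 + 1750000*t^2 - 1250000*t + 390625)

E[X^3] = M^(3)(0) = 336/25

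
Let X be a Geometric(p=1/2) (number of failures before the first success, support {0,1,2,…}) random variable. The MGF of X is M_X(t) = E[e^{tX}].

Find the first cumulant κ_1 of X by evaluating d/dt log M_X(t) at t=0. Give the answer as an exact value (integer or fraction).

M_X(t) = 1/(2*(1 - e^(t)/2))
K_X(t) = log M_X(t) = -log(1 - e^(t)/2) - log(2)
K^(1)(t) = -e^(t)/(e^(t) - 2)

κ_1 = K^(1)(0) = 1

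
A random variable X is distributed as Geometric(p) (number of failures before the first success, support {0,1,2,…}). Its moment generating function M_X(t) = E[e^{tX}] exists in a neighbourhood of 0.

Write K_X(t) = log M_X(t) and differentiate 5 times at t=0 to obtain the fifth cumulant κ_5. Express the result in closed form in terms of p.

M_X(t) = p/(-(1 - p)*e^(t) + 1)
K_X(t) = log M_X(t) = log(p) - log(-(1 - p)*e^(t) + 1)

κ_5 = D^5[K](0) = (p^4 - 15*p^3 + 50*p^2 - 60*p + 24)/p^5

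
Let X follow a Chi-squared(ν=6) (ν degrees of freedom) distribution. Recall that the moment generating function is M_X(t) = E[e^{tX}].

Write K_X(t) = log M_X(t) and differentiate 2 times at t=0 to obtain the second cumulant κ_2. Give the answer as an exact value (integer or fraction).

M_X(t) = (1 - 2*t)^(-3)
K_X(t) = log M_X(t) = -3*log(1 - 2*t)
dK/dt = -6/(2*t - 1)
d^2K/dt^2 = 12/(4*t^2 - 4*t + 1)

κ_2 = d^2K/dt^2 |_{t=0} = 12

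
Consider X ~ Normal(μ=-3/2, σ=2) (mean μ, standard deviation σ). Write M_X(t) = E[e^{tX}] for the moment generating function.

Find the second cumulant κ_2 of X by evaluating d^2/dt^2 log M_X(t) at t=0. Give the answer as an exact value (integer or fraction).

M_X(t) = e^(2*t^2 - 3*t/2)
K_X(t) = log M_X(t) = 2*t^2 - 3*t/2
dK/dt = 4*t - 3/2
d^2K/dt^2 = 4

κ_2 = d^2K/dt^2 |_{t=0} = 4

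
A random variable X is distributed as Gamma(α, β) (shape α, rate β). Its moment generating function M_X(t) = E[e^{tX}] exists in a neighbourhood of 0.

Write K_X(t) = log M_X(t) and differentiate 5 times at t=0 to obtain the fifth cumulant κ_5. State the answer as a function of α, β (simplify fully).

κ_5 = d^5K/dt^5 |_{t=0} = 24*α/β^5

M_X(t) = (β/(β - t))^α
K_X(t) = log M_X(t) = α*(log(β) - log(β - t))
dK/dt = -α/(-β + t)
d^2K/dt^2 = α/(β^2 - 2*β*t + t^2)
d^3K/dt^3 = -2*α/(-β^3 + 3*β^2*t - 3*β*t^2 + t^3)
d^4K/dt^4 = 6*α/(β^4 - 4*β^3*t + 6*β^2*t^2 - 4*β*t^3 + t^4)
d^5K/dt^5 = -24*α/(-β^5 + 5*β^4*t - 10*β^3*t^2 + 10*β^2*t^3 - 5*β*t^4 + t^5)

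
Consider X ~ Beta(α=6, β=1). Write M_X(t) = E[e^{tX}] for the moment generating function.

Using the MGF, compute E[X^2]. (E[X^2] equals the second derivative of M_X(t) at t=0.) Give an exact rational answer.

E[X^2] = M′′(0) = 3/4

M_X(t) = ₁F₁(6; 7; t)
M′(t) = 6*₁F₁(7; 8; t)/7
M′′(t) = 3*₁F₁(8; 9; t)/4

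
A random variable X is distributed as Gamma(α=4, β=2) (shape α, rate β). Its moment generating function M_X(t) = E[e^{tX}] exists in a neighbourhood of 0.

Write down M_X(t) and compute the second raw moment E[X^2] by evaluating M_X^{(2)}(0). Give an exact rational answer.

E[X^2] = D^2[M](0) = 5

M_X(t) = 16/(2 - t)^4
D^2[M](t) = 320/(t^6 - 12*t^5 + 60*t^4 - 160*t^3 + 240*t^2 - 192*t + 64)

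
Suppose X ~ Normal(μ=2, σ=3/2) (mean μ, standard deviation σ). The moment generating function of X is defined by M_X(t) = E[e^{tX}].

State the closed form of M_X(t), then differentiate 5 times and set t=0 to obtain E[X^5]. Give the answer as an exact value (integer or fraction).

M_X(t) = e^(9*t^2/8 + 2*t)

E[X^5] = M^(5)(0) = 2911/8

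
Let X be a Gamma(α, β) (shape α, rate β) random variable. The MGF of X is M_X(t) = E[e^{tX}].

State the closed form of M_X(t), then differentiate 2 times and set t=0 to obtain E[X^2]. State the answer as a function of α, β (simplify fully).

M_X(t) = (β/(β - t))^α
dM/dt = -α*β^α*(1/(β - t))^α/(-β + t)
d^2M/dt^2 = (α^2*β^α*(1/(β - t))^α + α*β^α*(1/(β - t))^α)/(β^2 - 2*β*t + t^2)

E[X^2] = d^2M/dt^2 |_{t=0} = α*(α + 1)/β^2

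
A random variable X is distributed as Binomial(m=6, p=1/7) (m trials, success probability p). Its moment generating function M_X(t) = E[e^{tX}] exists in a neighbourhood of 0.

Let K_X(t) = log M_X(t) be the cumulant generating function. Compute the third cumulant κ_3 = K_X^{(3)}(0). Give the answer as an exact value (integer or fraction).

κ_3 = K^(3)(0) = 180/343

M_X(t) = (e^(t)/7 + 6/7)^6
K_X(t) = log M_X(t) = 6*log(e^(t)/7 + 6/7)
K^(3)(t) = (-36*e^(2*t) + 216*e^(t))/(e^(3*t) + 18*e^(2*t) + 108*e^(t) + 216)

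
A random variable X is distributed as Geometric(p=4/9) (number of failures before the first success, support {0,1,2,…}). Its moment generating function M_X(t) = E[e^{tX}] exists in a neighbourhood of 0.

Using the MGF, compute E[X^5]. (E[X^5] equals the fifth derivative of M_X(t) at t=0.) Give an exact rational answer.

E[X^5] = D^5[M](0) = 165535/128

M_X(t) = 4/(9*(1 - 5*e^(t)/9))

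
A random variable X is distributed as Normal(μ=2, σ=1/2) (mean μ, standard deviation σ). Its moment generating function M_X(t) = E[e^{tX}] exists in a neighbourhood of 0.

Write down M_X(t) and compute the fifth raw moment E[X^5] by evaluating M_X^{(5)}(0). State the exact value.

M_X(t) = e^(t^2/8 + 2*t)
dM/dt = t*e^(2*t)*e^(t^2/8)/4 + 2*e^(2*t)*e^(t^2/8)
d^2M/dt^2 = t^2*e^(2*t)*e^(t^2/8)/16 + t*e^(2*t)*e^(t^2/8) + 17*e^(2*t)*e^(t^2/8)/4
d^3M/dt^3 = t^3*e^(2*t)*e^(t^2/8)/64 + 3*t^2*e^(2*t)*e^(t^2/8)/8 + 51*t*e^(2*t)*e^(t^2/8)/16 + 19*e^(2*t)*e^(t^2/8)/2
d^4M/dt^4 = t^4*e^(2*t)*e^(t^2/8)/256 + t^3*e^(2*t)*e^(t^2/8)/8 + 51*t^2*e^(2*t)*e^(t^2/8)/32 + 19*t*e^(2*t)*e^(t^2/8)/2 + 355*e^(2*t)*e^(t^2/8)/16

E[X^5] = d^5M/dt^5 |_{t=0} = 431/8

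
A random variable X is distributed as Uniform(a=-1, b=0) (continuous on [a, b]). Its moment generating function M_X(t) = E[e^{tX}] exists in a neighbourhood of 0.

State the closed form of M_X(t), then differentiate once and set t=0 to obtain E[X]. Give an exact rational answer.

M_X(t) = (1 - e^(-t))/t
D[M](t) = (t - e^(t) + 1)*e^(-t)/t^2

E[X] = D[M](0) = -1/2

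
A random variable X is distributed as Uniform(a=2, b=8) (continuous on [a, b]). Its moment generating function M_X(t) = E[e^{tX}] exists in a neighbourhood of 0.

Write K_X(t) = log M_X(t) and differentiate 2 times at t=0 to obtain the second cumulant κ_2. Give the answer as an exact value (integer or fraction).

κ_2 = K′′(0) = 3

M_X(t) = (e^(8*t) - e^(2*t))/(6*t)
K_X(t) = log M_X(t) = -log(t) + log(e^(8*t) - e^(2*t)) - log(6)
K′(t) = (8*t*e^(6*t) - 2*t - e^(6*t) + 1)/(t*e^(6*t) - t)
K′′(t) = (-36*t^2*e^(6*t) + e^(12*t) - 2*e^(6*t) + 1)/(t^2*e^(12*t) - 2*t^2*e^(6*t) + t^2)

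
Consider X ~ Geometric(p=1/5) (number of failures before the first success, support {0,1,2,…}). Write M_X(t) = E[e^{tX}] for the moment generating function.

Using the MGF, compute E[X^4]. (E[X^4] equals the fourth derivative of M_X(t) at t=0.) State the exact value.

M_X(t) = 1/(5*(1 - 4*e^(t)/5))
dM/dt = 4*e^(t)/(16*e^(2*t) - 40*e^(t) + 25)
d^2M/dt^2 = (-16*e^(2*t) - 20*e^(t))/(64*e^(3*t) - 240*e^(2*t) + 300*e^(t) - 125)
d^3M/dt^3 = (64*e^(3*t) + 320*e^(2*t) + 100*e^(t))/(256*e^(4*t) - 1280*e^(3*t) + 2400*e^(2*t) - 2000*e^(t) + 625)
d^4M/dt^4 = (-256*e^(4*t) - 3520*e^(3*t) - 4400*e^(2*t) - 500*e^(t))/(1024*e^(5*t) - 6400*e^(4*t) + 16000*e^(3*t) - 20000*e^(2*t) + 12500*e^(t) - 3125)

E[X^4] = d^4M/dt^4 |_{t=0} = 8676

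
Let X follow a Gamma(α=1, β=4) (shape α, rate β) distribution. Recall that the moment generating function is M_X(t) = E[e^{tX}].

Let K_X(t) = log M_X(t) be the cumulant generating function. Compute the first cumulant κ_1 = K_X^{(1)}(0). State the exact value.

M_X(t) = 4/(4 - t)
K_X(t) = log M_X(t) = -log(4 - t) + 2*log(2)
K^(1)(t) = -1/(t - 4)

κ_1 = K^(1)(0) = 1/4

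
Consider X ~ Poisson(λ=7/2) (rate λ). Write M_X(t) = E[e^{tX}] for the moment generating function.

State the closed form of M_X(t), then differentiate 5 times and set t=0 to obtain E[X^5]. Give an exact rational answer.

E[X^5] = D^5[M](0) = 105119/32

M_X(t) = e^(7*e^(t)/2 - 7/2)
D^5[M](t) = (16807*e^(5*t)*e^(7*e^(t)/2) + 48020*e^(4*t)*e^(7*e^(t)/2) + 34300*e^(3*t)*e^(7*e^(t)/2) + 5880*e^(2*t)*e^(7*e^(t)/2) + 112*e^(t)*e^(7*e^(t)/2))*e^(-7/2)/32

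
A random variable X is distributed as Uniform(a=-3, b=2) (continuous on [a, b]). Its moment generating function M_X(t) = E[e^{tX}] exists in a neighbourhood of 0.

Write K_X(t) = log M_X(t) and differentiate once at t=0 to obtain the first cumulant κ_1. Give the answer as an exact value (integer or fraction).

κ_1 = K′(0) = -1/2

M_X(t) = (e^(2*t) - e^(-3*t))/(5*t)
K_X(t) = log M_X(t) = -log(t) + log(e^(2*t) - e^(-3*t)) - log(5)
K′(t) = (2*t*e^(5*t) + 3*t - e^(5*t) + 1)/(t*e^(5*t) - t)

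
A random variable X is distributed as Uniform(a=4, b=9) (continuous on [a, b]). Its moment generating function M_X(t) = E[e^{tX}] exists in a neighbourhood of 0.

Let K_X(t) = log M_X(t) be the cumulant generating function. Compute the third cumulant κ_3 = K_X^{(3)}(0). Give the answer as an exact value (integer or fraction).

κ_3 = d^3K/dt^3 |_{t=0} = 0

M_X(t) = (e^(9*t) - e^(4*t))/(5*t)
K_X(t) = log M_X(t) = -log(t) + log(e^(9*t) - e^(4*t)) - log(5)
dK/dt = (9*t*e^(5*t) - 4*t - e^(5*t) + 1)/(t*e^(5*t) - t)
d^2K/dt^2 = (-25*t^2*e^(5*t) + e^(10*t) - 2*e^(5*t) + 1)/(t^2*e^(10*t) - 2*t^2*e^(5*t) + t^2)
d^3K/dt^3 = (125*t^3*e^(10*t) + 125*t^3*e^(5*t) - 2*e^(15*t) + 6*e^(10*t) - 6*e^(5*t) + 2)/(t^3*e^(15*t) - 3*t^3*e^(10*t) + 3*t^3*e^(5*t) - t^3)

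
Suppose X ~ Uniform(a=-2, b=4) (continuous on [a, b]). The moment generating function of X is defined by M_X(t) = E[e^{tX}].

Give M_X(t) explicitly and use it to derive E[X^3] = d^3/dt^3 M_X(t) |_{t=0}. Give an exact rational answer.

M_X(t) = (e^(4*t) - e^(-2*t))/(6*t)
D^3[M](t) = (32*t^3*e^(6*t) + 4*t^3 - 24*t^2*e^(6*t) + 6*t^2 + 12*t*e^(6*t) + 6*t - 3*e^(6*t) + 3)*e^(-2*t)/(3*t^4)

E[X^3] = D^3[M](0) = 10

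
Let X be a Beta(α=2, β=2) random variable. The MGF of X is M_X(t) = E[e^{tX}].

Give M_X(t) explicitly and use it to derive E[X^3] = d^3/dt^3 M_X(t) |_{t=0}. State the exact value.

M_X(t) = ₁F₁(2; 4; t)
M^(3)(t) = ₁F₁(5; 7; t)/5

E[X^3] = M^(3)(0) = 1/5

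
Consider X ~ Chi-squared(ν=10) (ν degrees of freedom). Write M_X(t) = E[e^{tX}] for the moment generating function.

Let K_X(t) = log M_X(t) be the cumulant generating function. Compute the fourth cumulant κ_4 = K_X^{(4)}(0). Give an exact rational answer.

κ_4 = d^4K/dt^4 |_{t=0} = 480

M_X(t) = (1 - 2*t)^(-5)
K_X(t) = log M_X(t) = -5*log(1 - 2*t)
dK/dt = -10/(2*t - 1)
d^2K/dt^2 = 20/(4*t^2 - 4*t + 1)
d^3K/dt^3 = -80/(8*t^3 - 12*t^2 + 6*t - 1)
d^4K/dt^4 = 480/(16*t^4 - 32*t^3 + 24*t^2 - 8*t + 1)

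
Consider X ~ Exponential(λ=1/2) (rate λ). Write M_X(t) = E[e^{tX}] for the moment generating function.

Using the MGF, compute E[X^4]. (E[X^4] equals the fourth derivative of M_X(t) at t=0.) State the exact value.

E[X^4] = D^4[M](0) = 384

M_X(t) = 1/(2*(1/2 - t))
D^4[M](t) = -384/(32*t^5 - 80*t^4 + 80*t^3 - 40*t^2 + 10*t - 1)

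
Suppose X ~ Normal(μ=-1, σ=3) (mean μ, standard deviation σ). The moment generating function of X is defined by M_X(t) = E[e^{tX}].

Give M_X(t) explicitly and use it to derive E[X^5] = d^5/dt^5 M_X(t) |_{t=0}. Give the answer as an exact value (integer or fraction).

M_X(t) = e^(9*t^2/2 - t)
M′(t) = 9*t*e^(-t)*e^(9*t^2/2) - e^(-t)*e^(9*t^2/2)
M′′(t) = (81*t^2*e^(9*t^2/2) - 18*t*e^(9*t^2/2) + 10*e^(9*t^2/2))*e^(-t)
M′′′(t) = (729*t^3*e^(9*t^2/2) - 243*t^2*e^(9*t^2/2) + 270*t*e^(9*t^2/2) - 28*e^(9*t^2/2))*e^(-t)
M′′′′(t) = (6561*t^4*e^(9*t^2/2) - 2916*t^3*e^(9*t^2/2) + 4860*t^2*e^(9*t^2/2) - 1008*t*e^(9*t^2/2) + 298*e^(9*t^2/2))*e^(-t)
M′′′′′(t) = (59049*t^5*e^(9*t^2/2) - 32805*t^4*e^(9*t^2/2) + 72900*t^3*e^(9*t^2/2) - 22680*t^2*e^(9*t^2/2) + 13410*t*e^(9*t^2/2) - 1306*e^(9*t^2/2))*e^(-t)

E[X^5] = M′′′′′(0) = -1306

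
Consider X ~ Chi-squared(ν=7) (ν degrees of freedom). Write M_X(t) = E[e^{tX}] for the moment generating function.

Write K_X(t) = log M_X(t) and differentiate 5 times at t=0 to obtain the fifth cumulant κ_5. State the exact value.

κ_5 = K′′′′′(0) = 2688

M_X(t) = (1 - 2*t)^(-7/2)
K_X(t) = log M_X(t) = -7*log(1 - 2*t)/2
K′(t) = -7/(2*t - 1)
K′′(t) = 14/(4*t^2 - 4*t + 1)
K′′′(t) = -56/(8*t^3 - 12*t^2 + 6*t - 1)
K′′′′(t) = 336/(16*t^4 - 32*t^3 + 24*t^2 - 8*t + 1)
K′′′′′(t) = -2688/(32*t^5 - 80*t^4 + 80*t^3 - 40*t^2 + 10*t - 1)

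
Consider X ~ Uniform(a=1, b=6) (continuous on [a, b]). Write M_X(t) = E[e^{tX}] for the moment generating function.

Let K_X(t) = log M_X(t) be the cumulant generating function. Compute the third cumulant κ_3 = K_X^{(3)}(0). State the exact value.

κ_3 = D^3[K](0) = 0

M_X(t) = (e^(6*t) - e^(t))/(5*t)
K_X(t) = log M_X(t) = -log(t) + log(e^(6*t) - e^(t)) - log(5)
D^3[K](t) = (125*t^3*e^(10*t) + 125*t^3*e^(5*t) - 2*e^(15*t) + 6*e^(10*t) - 6*e^(5*t) + 2)/(t^3*e^(15*t) - 3*t^3*e^(10*t) + 3*t^3*e^(5*t) - t^3)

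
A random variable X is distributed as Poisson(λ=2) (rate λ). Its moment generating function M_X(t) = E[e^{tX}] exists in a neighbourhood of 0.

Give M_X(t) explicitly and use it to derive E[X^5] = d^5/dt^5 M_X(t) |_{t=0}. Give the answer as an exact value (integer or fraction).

M_X(t) = e^(2*e^(t) - 2)
dM/dt = 2*e^(-2)*e^(t)*e^(2*e^(t))
d^2M/dt^2 = (4*e^(2*t)*e^(2*e^(t)) + 2*e^(t)*e^(2*e^(t)))*e^(-2)
d^3M/dt^3 = (8*e^(3*t)*e^(2*e^(t)) + 12*e^(2*t)*e^(2*e^(t)) + 2*e^(t)*e^(2*e^(t)))*e^(-2)
d^4M/dt^4 = (16*e^(4*t)*e^(2*e^(t)) + 48*e^(3*t)*e^(2*e^(t)) + 28*e^(2*t)*e^(2*e^(t)) + 2*e^(t)*e^(2*e^(t)))*e^(-2)
d^5M/dt^5 = (32*e^(5*t)*e^(2*e^(t)) + 160*e^(4*t)*e^(2*e^(t)) + 200*e^(3*t)*e^(2*e^(t)) + 60*e^(2*t)*e^(2*e^(t)) + 2*e^(t)*e^(2*e^(t)))*e^(-2)

E[X^5] = d^5M/dt^5 |_{t=0} = 454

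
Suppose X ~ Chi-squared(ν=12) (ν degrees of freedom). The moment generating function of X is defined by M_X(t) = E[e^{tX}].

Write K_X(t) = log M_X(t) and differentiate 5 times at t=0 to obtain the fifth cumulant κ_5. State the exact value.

κ_5 = D^5[K](0) = 4608

M_X(t) = (1 - 2*t)^(-6)
K_X(t) = log M_X(t) = -6*log(1 - 2*t)
D^5[K](t) = -4608/(32*t^5 - 80*t^4 + 80*t^3 - 40*t^2 + 10*t - 1)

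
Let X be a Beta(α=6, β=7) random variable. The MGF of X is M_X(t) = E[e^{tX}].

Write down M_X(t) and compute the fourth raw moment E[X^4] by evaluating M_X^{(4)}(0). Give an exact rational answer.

M_X(t) = ₁F₁(6; 13; t)
dM/dt = 6*₁F₁(7; 14; t)/13
d^2M/dt^2 = 3*₁F₁(8; 15; t)/13
d^3M/dt^3 = 8*₁F₁(9; 16; t)/65
d^4M/dt^4 = 9*₁F₁(10; 17; t)/130

E[X^4] = d^4M/dt^4 |_{t=0} = 9/130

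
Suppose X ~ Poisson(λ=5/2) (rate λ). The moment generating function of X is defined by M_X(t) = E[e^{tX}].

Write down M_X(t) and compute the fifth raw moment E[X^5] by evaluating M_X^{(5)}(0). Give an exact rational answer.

E[X^5] = d^5M/dt^5 |_{t=0} = 31205/32

M_X(t) = e^(5*e^(t)/2 - 5/2)
dM/dt = 5*e^(-5/2)*e^(t)*e^(5*e^(t)/2)/2
d^2M/dt^2 = (25*e^(2*t)*e^(5*e^(t)/2) + 10*e^(t)*e^(5*e^(t)/2))*e^(-5/2)/4
d^3M/dt^3 = (125*e^(3*t)*e^(5*e^(t)/2) + 150*e^(2*t)*e^(5*e^(t)/2) + 20*e^(t)*e^(5*e^(t)/2))*e^(-5/2)/8
d^4M/dt^4 = (625*e^(4*t)*e^(5*e^(t)/2) + 1500*e^(3*t)*e^(5*e^(t)/2) + 700*e^(2*t)*e^(5*e^(t)/2) + 40*e^(t)*e^(5*e^(t)/2))*e^(-5/2)/16
d^5M/dt^5 = (3125*e^(5*t)*e^(5*e^(t)/2) + 12500*e^(4*t)*e^(5*e^(t)/2) + 12500*e^(3*t)*e^(5*e^(t)/2) + 3000*e^(2*t)*e^(5*e^(t)/2) + 80*e^(t)*e^(5*e^(t)/2))*e^(-5/2)/32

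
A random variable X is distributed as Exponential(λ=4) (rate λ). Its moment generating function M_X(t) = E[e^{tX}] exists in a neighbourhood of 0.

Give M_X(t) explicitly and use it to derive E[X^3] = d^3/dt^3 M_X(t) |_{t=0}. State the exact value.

E[X^3] = M^(3)(0) = 3/32

M_X(t) = 4/(4 - t)
M^(3)(t) = 24/(t^4 - 16*t^3 + 96*t^2 - 256*t + 256)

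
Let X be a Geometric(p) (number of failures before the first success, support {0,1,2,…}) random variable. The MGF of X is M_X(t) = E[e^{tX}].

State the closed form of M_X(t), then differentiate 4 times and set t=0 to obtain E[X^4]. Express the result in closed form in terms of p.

E[X^4] = D^4[M](0) = 1 - 15/p + 50/p^2 - 60/p^3 + 24/p^4

M_X(t) = p/(-(1 - p)*e^(t) + 1)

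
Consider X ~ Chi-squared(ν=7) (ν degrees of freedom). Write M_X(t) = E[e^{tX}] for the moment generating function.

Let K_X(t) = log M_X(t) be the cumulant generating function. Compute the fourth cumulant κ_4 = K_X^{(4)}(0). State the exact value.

M_X(t) = (1 - 2*t)^(-7/2)
K_X(t) = log M_X(t) = -7*log(1 - 2*t)/2
dK/dt = -7/(2*t - 1)
d^2K/dt^2 = 14/(4*t^2 - 4*t + 1)
d^3K/dt^3 = -56/(8*t^3 - 12*t^2 + 6*t - 1)
d^4K/dt^4 = 336/(16*t^4 - 32*t^3 + 24*t^2 - 8*t + 1)

κ_4 = d^4K/dt^4 |_{t=0} = 336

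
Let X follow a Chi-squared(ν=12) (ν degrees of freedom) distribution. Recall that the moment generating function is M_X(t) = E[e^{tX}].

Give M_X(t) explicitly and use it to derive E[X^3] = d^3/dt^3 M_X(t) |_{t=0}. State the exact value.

M_X(t) = (1 - 2*t)^(-6)
M^(3)(t) = -2688/(512*t^9 - 2304*t^8 + 4608*t^7 - 5376*t^6 + 4032*t^5 - 2016*t^4 + 672*t^3 - 144*t^2 + 18*t - 1)

E[X^3] = M^(3)(0) = 2688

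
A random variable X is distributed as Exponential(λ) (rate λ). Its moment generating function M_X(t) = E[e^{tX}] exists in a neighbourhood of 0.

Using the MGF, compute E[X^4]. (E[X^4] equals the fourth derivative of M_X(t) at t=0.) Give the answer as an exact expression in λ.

E[X^4] = d^4M/dt^4 |_{t=0} = 24/λ^4

M_X(t) = λ/(λ - t)
dM/dt = λ/(λ^2 - 2*λ*t + t^2)
d^2M/dt^2 = -2*λ/(-λ^3 + 3*λ^2*t - 3*λ*t^2 + t^3)
d^3M/dt^3 = 6*λ/(λ^4 - 4*λ^3*t + 6*λ^2*t^2 - 4*λ*t^3 + t^4)
d^4M/dt^4 = -24*λ/(-λ^5 + 5*λ^4*t - 10*λ^3*t^2 + 10*λ^2*t^3 - 5*λ*t^4 + t^5)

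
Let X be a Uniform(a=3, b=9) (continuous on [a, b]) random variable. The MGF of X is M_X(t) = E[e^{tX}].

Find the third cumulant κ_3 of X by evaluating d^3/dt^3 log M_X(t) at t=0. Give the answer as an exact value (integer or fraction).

M_X(t) = (e^(9*t) - e^(3*t))/(6*t)
K_X(t) = log M_X(t) = -log(t) + log(e^(9*t) - e^(3*t)) - log(6)
D^3[K](t) = (216*t^3*e^(12*t) + 216*t^3*e^(6*t) - 2*e^(18*t) + 6*e^(12*t) - 6*e^(6*t) + 2)/(t^3*e^(18*t) - 3*t^3*e^(12*t) + 3*t^3*e^(6*t) - t^3)

κ_3 = D^3[K](0) = 0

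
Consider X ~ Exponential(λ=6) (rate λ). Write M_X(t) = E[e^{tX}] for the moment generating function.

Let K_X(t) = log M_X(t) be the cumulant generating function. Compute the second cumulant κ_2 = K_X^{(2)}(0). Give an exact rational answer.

M_X(t) = 6/(6 - t)
K_X(t) = log M_X(t) = -log(6 - t) + log(6)
K^(2)(t) = 1/(t^2 - 12*t + 36)

κ_2 = K^(2)(0) = 1/36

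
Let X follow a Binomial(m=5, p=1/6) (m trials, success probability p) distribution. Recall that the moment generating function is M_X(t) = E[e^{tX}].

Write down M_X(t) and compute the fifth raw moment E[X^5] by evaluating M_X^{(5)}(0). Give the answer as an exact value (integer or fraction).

E[X^5] = d^5M/dt^5 |_{t=0} = 5525/324

M_X(t) = (e^(t)/6 + 5/6)^5
dM/dt = 5*e^(5*t)/7776 + 25*e^(4*t)/1944 + 125*e^(3*t)/1296 + 625*e^(2*t)/1944 + 3125*e^(t)/7776
d^2M/dt^2 = 25*e^(5*t)/7776 + 25*e^(4*t)/486 + 125*e^(3*t)/432 + 625*e^(2*t)/972 + 3125*e^(t)/7776
d^3M/dt^3 = 125*e^(5*t)/7776 + 50*e^(4*t)/243 + 125*e^(3*t)/144 + 625*e^(2*t)/486 + 3125*e^(t)/7776
d^4M/dt^4 = 625*e^(5*t)/7776 + 200*e^(4*t)/243 + 125*e^(3*t)/48 + 625*e^(2*t)/243 + 3125*e^(t)/7776
d^5M/dt^5 = 3125*e^(5*t)/7776 + 800*e^(4*t)/243 + 125*e^(3*t)/16 + 1250*e^(2*t)/243 + 3125*e^(t)/7776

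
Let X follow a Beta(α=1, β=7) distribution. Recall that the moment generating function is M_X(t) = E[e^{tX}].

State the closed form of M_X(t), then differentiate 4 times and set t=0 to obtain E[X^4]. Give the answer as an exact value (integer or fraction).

E[X^4] = M^(4)(0) = 1/330

M_X(t) = ₁F₁(1; 8; t)
M^(4)(t) = ₁F₁(5; 12; t)/330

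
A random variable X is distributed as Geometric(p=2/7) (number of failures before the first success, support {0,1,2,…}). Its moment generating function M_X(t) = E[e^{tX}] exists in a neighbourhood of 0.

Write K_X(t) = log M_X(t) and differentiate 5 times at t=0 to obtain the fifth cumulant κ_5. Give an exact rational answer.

κ_5 = K^(5)(0) = 5565

M_X(t) = 2/(7*(1 - 5*e^(t)/7))
K_X(t) = log M_X(t) = -log(1 - 5*e^(t)/7) - log(7) + log(2)
K^(5)(t) = (-4375*e^(4*t) - 67375*e^(3*t) - 94325*e^(2*t) - 12005*e^(t))/(3125*e^(5*t) - 21875*e^(4*t) + 61250*e^(3*t) - 85750*e^(2*t) + 60025*e^(t) - 16807)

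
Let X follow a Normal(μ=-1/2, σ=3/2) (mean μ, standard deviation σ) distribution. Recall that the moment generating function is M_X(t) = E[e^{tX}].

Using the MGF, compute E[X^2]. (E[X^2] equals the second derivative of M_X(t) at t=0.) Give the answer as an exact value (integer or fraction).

E[X^2] = d^2M/dt^2 |_{t=0} = 5/2

M_X(t) = e^(9*t^2/8 - t/2)
dM/dt = 9*t*e^(-t/2)*e^(9*t^2/8)/4 - e^(-t/2)*e^(9*t^2/8)/2
d^2M/dt^2 = (81*t^2*e^(9*t^2/8) - 36*t*e^(9*t^2/8) + 40*e^(9*t^2/8))*e^(-t/2)/16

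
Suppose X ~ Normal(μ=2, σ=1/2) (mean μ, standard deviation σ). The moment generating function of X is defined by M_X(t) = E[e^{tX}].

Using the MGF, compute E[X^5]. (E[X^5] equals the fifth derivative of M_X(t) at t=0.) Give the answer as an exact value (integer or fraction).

M_X(t) = e^(t^2/8 + 2*t)

E[X^5] = M^(5)(0) = 431/8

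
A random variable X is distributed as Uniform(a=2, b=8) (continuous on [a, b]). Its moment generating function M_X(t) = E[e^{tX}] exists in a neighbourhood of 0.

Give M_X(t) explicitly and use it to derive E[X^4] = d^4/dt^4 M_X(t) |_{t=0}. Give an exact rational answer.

M_X(t) = (e^(8*t) - e^(2*t))/(6*t)

E[X^4] = M^(4)(0) = 5456/5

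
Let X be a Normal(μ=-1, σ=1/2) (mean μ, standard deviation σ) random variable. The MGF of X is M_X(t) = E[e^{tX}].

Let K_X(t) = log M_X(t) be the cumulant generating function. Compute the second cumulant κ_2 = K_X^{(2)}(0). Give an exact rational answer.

κ_2 = D^2[K](0) = 1/4

M_X(t) = e^(t^2/8 - t)
K_X(t) = log M_X(t) = t^2/8 - t
D^2[K](t) = 1/4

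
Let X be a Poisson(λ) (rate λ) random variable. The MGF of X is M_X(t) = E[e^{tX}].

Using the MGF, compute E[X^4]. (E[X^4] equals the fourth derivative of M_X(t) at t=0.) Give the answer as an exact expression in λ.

M_X(t) = e^(λ*(e^(t) - 1))
M′(t) = λ*e^(-λ)*e^(t)*e^(λ*e^(t))
M′′(t) = (λ^2*e^(2*t)*e^(λ*e^(t)) + λ*e^(t)*e^(λ*e^(t)))*e^(-λ)
M′′′(t) = (λ^3*e^(3*t)*e^(λ*e^(t)) + 3*λ^2*e^(2*t)*e^(λ*e^(t)) + λ*e^(t)*e^(λ*e^(t)))*e^(-λ)
M′′′′(t) = (λ^4*e^(4*t)*e^(λ*e^(t)) + 6*λ^3*e^(3*t)*e^(λ*e^(t)) + 7*λ^2*e^(2*t)*e^(λ*e^(t)) + λ*e^(t)*e^(λ*e^(t)))*e^(-λ)

E[X^4] = M′′′′(0) = λ*(λ^3 + 6*λ^2 + 7*λ + 1)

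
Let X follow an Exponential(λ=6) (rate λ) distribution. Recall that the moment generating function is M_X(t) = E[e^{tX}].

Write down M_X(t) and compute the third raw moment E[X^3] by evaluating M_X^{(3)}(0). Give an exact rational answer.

M_X(t) = 6/(6 - t)
dM/dt = 6/(t^2 - 12*t + 36)
d^2M/dt^2 = -12/(t^3 - 18*t^2 + 108*t - 216)
d^3M/dt^3 = 36/(t^4 - 24*t^3 + 216*t^2 - 864*t + 1296)

E[X^3] = d^3M/dt^3 |_{t=0} = 1/36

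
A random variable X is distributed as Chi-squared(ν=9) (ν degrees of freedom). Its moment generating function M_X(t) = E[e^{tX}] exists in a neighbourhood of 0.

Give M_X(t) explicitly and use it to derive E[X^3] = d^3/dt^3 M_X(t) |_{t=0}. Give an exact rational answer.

M_X(t) = (1 - 2*t)^(-9/2)
dM/dt = -9/(32*t^5*√(1 - 2*t) - 80*t^4*√(1 - 2*t) + 80*t^3*√(1 - 2*t) - 40*t^2*√(1 - 2*t) + 10*t*√(1 - 2*t) - √(1 - 2*t))
d^2M/dt^2 = 99/(64*t^6*√(1 - 2*t) - 192*t^5*√(1 - 2*t) + 240*t^4*√(1 - 2*t) - 160*t^3*√(1 - 2*t) + 60*t^2*√(1 - 2*t) - 12*t*√(1 - 2*t) + √(1 - 2*t))

E[X^3] = d^3M/dt^3 |_{t=0} = 1287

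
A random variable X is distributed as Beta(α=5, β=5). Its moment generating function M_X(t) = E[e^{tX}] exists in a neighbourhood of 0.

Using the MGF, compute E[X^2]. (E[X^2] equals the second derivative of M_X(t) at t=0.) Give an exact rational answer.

M_X(t) = ₁F₁(5; 10; t)
dM/dt = ₁F₁(6; 11; t)/2
d^2M/dt^2 = 3*₁F₁(7; 12; t)/11

E[X^2] = d^2M/dt^2 |_{t=0} = 3/11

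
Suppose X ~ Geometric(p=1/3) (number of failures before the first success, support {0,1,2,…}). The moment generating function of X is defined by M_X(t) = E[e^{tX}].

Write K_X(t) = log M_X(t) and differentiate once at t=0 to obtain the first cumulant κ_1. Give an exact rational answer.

κ_1 = K^(1)(0) = 2

M_X(t) = 1/(3*(1 - 2*e^(t)/3))
K_X(t) = log M_X(t) = -log(1 - 2*e^(t)/3) - log(3)
K^(1)(t) = -2*e^(t)/(2*e^(t) - 3)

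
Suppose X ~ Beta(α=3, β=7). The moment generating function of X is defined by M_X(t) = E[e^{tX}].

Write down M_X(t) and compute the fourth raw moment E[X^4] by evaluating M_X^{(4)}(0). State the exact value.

M_X(t) = ₁F₁(3; 10; t)
M^(4)(t) = 3*₁F₁(7; 14; t)/143

E[X^4] = M^(4)(0) = 3/143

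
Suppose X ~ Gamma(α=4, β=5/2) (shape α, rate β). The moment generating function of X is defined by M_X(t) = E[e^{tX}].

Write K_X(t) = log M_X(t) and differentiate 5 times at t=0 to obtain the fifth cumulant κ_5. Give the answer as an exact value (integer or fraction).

κ_5 = D^5[K](0) = 3072/3125

M_X(t) = 625/(16*(5/2 - t)^4)
K_X(t) = log M_X(t) = -4*log(5/2 - t) - 4*log(2) + 4*log(5)
D^5[K](t) = -3072/(32*t^5 - 400*t^4 + 2000*t^3 - 5000*t^2 + 6250*t - 3125)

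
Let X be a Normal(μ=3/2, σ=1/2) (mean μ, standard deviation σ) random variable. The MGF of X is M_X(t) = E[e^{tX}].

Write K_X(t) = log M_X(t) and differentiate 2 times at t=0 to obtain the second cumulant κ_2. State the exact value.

κ_2 = d^2K/dt^2 |_{t=0} = 1/4

M_X(t) = e^(t^2/8 + 3*t/2)
K_X(t) = log M_X(t) = t^2/8 + 3*t/2
dK/dt = t/4 + 3/2
d^2K/dt^2 = 1/4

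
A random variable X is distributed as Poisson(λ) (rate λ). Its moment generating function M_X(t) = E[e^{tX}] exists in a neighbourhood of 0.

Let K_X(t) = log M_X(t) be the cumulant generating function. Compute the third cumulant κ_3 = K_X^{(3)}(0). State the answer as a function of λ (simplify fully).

κ_3 = d^3K/dt^3 |_{t=0} = λ

M_X(t) = e^(λ*(e^(t) - 1))
K_X(t) = log M_X(t) = λ*(e^(t) - 1)
dK/dt = λ*e^(t)
d^2K/dt^2 = λ*e^(t)
d^3K/dt^3 = λ*e^(t)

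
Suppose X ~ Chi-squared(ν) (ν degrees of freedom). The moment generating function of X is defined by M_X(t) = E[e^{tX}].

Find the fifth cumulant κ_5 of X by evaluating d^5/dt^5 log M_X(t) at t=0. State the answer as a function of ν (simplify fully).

M_X(t) = (1 - 2*t)^(-ν/2)
K_X(t) = log M_X(t) = -ν*log(1 - 2*t)/2
K′(t) = -ν/(2*t - 1)
K′′(t) = 2*ν/(4*t^2 - 4*t + 1)
K′′′(t) = -8*ν/(8*t^3 - 12*t^2 + 6*t - 1)
K′′′′(t) = 48*ν/(16*t^4 - 32*t^3 + 24*t^2 - 8*t + 1)
K′′′′′(t) = -384*ν/(32*t^5 - 80*t^4 + 80*t^3 - 40*t^2 + 10*t - 1)

κ_5 = K′′′′′(0) = 384*ν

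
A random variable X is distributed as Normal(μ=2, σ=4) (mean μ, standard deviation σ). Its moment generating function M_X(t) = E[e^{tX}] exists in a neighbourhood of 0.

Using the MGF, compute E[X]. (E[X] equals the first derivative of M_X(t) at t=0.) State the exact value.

E[X] = M^(1)(0) = 2

M_X(t) = e^(8*t^2 + 2*t)
M^(1)(t) = 16*t*e^(2*t)*e^(8*t^2) + 2*e^(2*t)*e^(8*t^2)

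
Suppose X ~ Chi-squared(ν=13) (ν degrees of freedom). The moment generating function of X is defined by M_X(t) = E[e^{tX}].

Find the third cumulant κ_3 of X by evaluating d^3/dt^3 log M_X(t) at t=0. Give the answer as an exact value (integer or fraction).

κ_3 = K^(3)(0) = 104

M_X(t) = (1 - 2*t)^(-13/2)
K_X(t) = log M_X(t) = -13*log(1 - 2*t)/2
K^(3)(t) = -104/(8*t^3 - 12*t^2 + 6*t - 1)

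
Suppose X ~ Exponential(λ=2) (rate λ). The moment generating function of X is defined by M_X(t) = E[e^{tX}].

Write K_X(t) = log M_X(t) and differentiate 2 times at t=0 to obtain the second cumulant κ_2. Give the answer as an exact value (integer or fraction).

M_X(t) = 2/(2 - t)
K_X(t) = log M_X(t) = -log(2 - t) + log(2)
K^(2)(t) = 1/(t^2 - 4*t + 4)

κ_2 = K^(2)(0) = 1/4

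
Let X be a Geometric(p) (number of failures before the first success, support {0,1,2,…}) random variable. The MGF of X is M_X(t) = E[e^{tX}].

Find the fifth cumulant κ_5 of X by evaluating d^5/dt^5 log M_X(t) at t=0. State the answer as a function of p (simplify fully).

M_X(t) = p/(-(1 - p)*e^(t) + 1)
K_X(t) = log M_X(t) = log(p) - log(-(1 - p)*e^(t) + 1)

κ_5 = D^5[K](0) = (p^4 - 15*p^3 + 50*p^2 - 60*p + 24)/p^5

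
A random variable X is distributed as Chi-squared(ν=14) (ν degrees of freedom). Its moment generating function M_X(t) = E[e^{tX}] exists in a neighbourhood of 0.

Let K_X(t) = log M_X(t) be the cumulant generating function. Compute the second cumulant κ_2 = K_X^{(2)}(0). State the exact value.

κ_2 = K′′(0) = 28

M_X(t) = (1 - 2*t)^(-7)
K_X(t) = log M_X(t) = -7*log(1 - 2*t)
K′(t) = -14/(2*t - 1)
K′′(t) = 28/(4*t^2 - 4*t + 1)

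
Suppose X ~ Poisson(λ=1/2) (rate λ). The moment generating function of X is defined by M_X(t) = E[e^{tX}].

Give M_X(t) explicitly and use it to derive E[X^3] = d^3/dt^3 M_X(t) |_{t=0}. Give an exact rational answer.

E[X^3] = M^(3)(0) = 11/8

M_X(t) = e^(e^(t)/2 - 1/2)
M^(3)(t) = (e^(3*t)*e^(e^(t)/2) + 6*e^(2*t)*e^(e^(t)/2) + 4*e^(t)*e^(e^(t)/2))*e^(-1/2)/8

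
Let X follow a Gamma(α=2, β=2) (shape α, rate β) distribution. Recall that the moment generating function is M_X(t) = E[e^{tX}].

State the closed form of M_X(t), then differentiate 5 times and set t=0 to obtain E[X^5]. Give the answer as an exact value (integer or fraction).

E[X^5] = d^5M/dt^5 |_{t=0} = 45/2

M_X(t) = 4/(2 - t)^2
dM/dt = -8/(t^3 - 6*t^2 + 12*t - 8)
d^2M/dt^2 = 24/(t^4 - 8*t^3 + 24*t^2 - 32*t + 16)
d^3M/dt^3 = -96/(t^5 - 10*t^4 + 40*t^3 - 80*t^2 + 80*t - 32)
d^4M/dt^4 = 480/(t^6 - 12*t^5 + 60*t^4 - 160*t^3 + 240*t^2 - 192*t + 64)
d^5M/dt^5 = -2880/(t^7 - 14*t^6 + 84*t^5 - 280*t^4 + 560*t^3 - 672*t^2 + 448*t - 128)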